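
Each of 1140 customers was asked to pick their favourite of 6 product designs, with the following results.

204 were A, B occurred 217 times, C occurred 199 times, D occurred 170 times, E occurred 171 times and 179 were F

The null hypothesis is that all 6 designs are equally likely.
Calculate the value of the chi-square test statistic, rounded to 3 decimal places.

9.937

Under H₀ each category has probability 1/6, so each expected count is 1140/6 = 190.
χ² = (204−190)²/190 + (217−190)²/190 + (199−190)²/190 + (170−190)²/190 + (171−190)²/190 + (179−190)²/190
   = 1.0316 + 3.8368 + 0.4263 + 2.1053 + 1.9000 + 0.6368
Sum = 9.937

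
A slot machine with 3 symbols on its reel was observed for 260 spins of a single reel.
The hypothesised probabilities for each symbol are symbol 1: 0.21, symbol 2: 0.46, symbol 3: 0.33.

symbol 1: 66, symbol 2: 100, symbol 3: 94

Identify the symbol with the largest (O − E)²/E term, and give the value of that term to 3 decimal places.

Expected counts E_i = n·p_i: 260×0.21 = 54.6, 260×0.46 = 119.6, 260×0.33 = 85.8.
χ² = (66−54.6)²/54.6 + (100−119.6)²/119.6 + (94−85.8)²/85.8
   = 2.3802 + 3.2120 + 0.7837
The largest term is for symbol 2: 3.212.

symbol 2, 3.212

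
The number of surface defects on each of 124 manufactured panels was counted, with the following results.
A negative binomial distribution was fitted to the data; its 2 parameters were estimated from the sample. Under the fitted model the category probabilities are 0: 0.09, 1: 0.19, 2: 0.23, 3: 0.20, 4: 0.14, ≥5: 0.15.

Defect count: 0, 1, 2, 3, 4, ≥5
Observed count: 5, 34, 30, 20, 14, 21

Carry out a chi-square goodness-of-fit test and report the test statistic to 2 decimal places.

Expected counts E_i = n·p_i: 124×0.09 = 11.16, 124×0.19 = 23.56, 124×0.23 = 28.52, 124×0.20 = 24.8, 124×0.14 = 17.36, 124×0.15 = 18.6.
χ² = (5−11.16)²/11.16 + (34−23.56)²/23.56 + (30−28.52)²/28.52 + (20−24.8)²/24.8 + (14−17.36)²/17.36 + (21−18.6)²/18.6
   = 3.400 + 4.626 + 0.077 + 0.929 + 0.650 + 0.310
Sum = 9.99

9.99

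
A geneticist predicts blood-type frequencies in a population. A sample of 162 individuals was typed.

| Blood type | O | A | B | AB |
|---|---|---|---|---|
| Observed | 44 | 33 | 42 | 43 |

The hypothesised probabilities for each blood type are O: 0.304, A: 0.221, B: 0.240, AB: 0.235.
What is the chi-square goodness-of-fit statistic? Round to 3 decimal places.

Expected counts E_i = n·p_i: 162×0.304 = 49.248, 162×0.221 = 35.802, 162×0.240 = 38.88, 162×0.235 = 38.07.
χ² = (44−49.248)²/49.248 + (33−35.802)²/35.802 + (42−38.88)²/38.88 + (43−38.07)²/38.07
   = 0.5592 + 0.2193 + 0.2504 + 0.6384
Sum = 1.667

1.667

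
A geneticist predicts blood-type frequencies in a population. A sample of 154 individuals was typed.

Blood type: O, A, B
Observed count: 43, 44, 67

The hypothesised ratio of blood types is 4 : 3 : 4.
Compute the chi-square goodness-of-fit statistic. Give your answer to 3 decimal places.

5.274

Ratio total = 11. Expected counts: 154×4/11 = 56, 154×3/11 = 42, 154×4/11 = 56.
O: (43 − 56)²/56 = 169/56 = 3.0179
A: (44 − 42)²/42 = 4/42 = 0.0952
B: (67 − 56)²/56 = 121/56 = 2.1607
Sum = 5.274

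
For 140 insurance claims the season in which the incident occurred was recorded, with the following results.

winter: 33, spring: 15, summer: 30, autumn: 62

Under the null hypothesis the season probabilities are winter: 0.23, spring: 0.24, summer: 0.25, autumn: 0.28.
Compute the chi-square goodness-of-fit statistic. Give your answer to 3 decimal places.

24.292

Expected counts E_i = n·p_i: 140×0.23 = 32.2, 140×0.24 = 33.6, 140×0.25 = 35, 140×0.28 = 39.2.
cat         O        E   (O−E)²/E
winter     33     32.2     0.0199
spring     15     33.6    10.2964
summer     30       35     0.7143
autumn     62     39.2    13.2612
Sum = 24.292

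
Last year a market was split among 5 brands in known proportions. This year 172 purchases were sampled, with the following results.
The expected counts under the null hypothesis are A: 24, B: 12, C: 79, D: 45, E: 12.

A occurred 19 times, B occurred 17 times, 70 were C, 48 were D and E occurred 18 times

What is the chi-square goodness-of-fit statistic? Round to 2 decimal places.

7.35

cat         O        E   (O−E)²/E
A          19       24      1.042
B          17       12      2.083
C          70       79      1.025
D          48       45      0.200
E          18       12      3.000
Sum = 7.35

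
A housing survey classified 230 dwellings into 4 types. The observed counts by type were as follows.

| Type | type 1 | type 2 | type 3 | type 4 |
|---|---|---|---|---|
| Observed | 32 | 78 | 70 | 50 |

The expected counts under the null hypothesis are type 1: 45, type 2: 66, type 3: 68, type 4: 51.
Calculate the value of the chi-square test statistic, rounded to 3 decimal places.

type 1: (32 − 45)²/45 = 169/45 = 3.7556
type 2: (78 − 66)²/66 = 144/66 = 2.1818
type 3: (70 − 68)²/68 = 4/68 = 0.0588
type 4: (50 − 51)²/51 = 1/51 = 0.0196
Sum = 6.016

6.016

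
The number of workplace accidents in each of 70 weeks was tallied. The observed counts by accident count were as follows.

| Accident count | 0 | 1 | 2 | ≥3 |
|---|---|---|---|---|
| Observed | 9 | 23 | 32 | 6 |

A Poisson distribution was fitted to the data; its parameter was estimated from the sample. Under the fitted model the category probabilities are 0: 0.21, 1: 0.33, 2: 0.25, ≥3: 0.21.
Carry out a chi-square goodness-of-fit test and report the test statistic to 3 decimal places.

19.374

Expected counts E_i = n·p_i: 70×0.21 = 14.7, 70×0.33 = 23.1, 70×0.25 = 17.5, 70×0.21 = 14.7.
cat         O        E   (O−E)²/E
0           9     14.7     2.2102
1          23     23.1     0.0004
2          32     17.5    12.0143
≥3          6     14.7     5.1490
Sum = 19.374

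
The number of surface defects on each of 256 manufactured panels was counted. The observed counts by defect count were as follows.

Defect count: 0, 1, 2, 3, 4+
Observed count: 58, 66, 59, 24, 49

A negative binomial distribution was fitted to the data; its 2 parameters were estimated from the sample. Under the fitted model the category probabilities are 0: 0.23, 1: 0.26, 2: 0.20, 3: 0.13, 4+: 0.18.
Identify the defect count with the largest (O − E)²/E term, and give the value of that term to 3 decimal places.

3, 2.588

Expected counts E_i = n·p_i: 256×0.23 = 58.88, 256×0.26 = 66.56, 256×0.20 = 51.2, 256×0.13 = 33.28, 256×0.18 = 46.08.
0: (58 − 58.88)²/58.88 = 0.7744/58.88 = 0.0132
1: (66 − 66.56)²/66.56 = 0.3136/66.56 = 0.0047
2: (59 − 51.2)²/51.2 = 60.84/51.2 = 1.1883
3: (24 − 33.28)²/33.28 = 86.1184/33.28 = 2.5877
4+: (49 − 46.08)²/46.08 = 8.5264/46.08 = 0.1850
The largest term is for 3: 2.588.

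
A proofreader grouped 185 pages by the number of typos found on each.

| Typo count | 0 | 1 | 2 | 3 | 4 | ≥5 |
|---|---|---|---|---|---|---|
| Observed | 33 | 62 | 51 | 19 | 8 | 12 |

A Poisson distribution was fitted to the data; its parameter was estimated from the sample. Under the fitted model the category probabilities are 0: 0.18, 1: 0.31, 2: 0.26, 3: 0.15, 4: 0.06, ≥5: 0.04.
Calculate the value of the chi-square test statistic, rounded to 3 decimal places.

7.039

Expected counts E_i = n·p_i: 185×0.18 = 33.3, 185×0.31 = 57.35, 185×0.26 = 48.1, 185×0.15 = 27.75, 185×0.06 = 11.1, 185×0.04 = 7.4.
cat         O        E   (O−E)²/E
0          33     33.3     0.0027
1          62    57.35     0.3770
2          51     48.1     0.1748
3          19    27.75     2.7590
4           8     11.1     0.8658
≥5         12      7.4     2.8595
Sum = 7.039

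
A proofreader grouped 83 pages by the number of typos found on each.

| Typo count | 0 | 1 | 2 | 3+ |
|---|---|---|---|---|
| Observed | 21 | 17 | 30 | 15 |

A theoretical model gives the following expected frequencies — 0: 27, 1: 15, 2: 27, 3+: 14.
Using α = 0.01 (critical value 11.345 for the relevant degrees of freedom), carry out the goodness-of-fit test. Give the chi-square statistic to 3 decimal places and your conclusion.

2.005; do not reject

0: (21 − 27)²/27 = 36/27 = 1.3333
1: (17 − 15)²/15 = 4/15 = 0.2667
2: (30 − 27)²/27 = 9/27 = 0.3333
3+: (15 − 14)²/14 = 1/14 = 0.0714
Sum = 2.005
df = 3. Since 2.005 < 11.345, we do not reject H₀.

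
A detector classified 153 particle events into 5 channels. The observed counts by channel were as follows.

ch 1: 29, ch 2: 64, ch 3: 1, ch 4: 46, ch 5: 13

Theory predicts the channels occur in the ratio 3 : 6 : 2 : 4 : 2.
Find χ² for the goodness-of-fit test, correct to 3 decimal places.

Ratio total = 17. Expected counts: 153×3/17 = 27, 153×6/17 = 54, 153×2/17 = 18, 153×4/17 = 36, 153×2/17 = 18.
ch 1: (29 − 27)²/27 = 4/27 = 0.1481
ch 2: (64 − 54)²/54 = 100/54 = 1.8519
ch 3: (1 − 18)²/18 = 289/18 = 16.0556
ch 4: (46 − 36)²/36 = 100/36 = 2.7778
ch 5: (13 − 18)²/18 = 25/18 = 1.3889
Sum = 22.222

22.222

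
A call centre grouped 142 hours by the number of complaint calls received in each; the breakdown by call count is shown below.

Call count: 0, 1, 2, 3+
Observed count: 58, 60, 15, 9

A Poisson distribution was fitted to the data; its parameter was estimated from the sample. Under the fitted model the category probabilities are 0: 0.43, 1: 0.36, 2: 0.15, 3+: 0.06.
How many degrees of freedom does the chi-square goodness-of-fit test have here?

2

There are k = 4 categories and 1 parameter estimated from the data, so df = 4 − 1 − 1 = 2.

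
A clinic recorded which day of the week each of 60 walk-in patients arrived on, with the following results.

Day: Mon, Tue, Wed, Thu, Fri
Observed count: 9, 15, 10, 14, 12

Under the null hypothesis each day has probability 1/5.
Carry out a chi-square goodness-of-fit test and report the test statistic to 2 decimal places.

2.17

Under H₀ each category has probability 1/5, so each expected count is 60/5 = 12.
cat         O        E   (O−E)²/E
Mon         9       12      0.750
Tue        15       12      0.750
Wed        10       12      0.333
Thu        14       12      0.333
Fri        12       12      0.000
Sum = 2.17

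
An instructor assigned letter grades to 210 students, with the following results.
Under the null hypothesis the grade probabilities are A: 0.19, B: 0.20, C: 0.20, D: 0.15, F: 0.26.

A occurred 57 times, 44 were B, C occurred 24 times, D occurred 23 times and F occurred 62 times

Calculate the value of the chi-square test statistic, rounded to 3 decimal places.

18.435

Expected counts E_i = n·p_i: 210×0.19 = 39.9, 210×0.20 = 42, 210×0.20 = 42, 210×0.15 = 31.5, 210×0.26 = 54.6.
χ² = (57−39.9)²/39.9 + (44−42)²/42 + (24−42)²/42 + (23−31.5)²/31.5 + (62−54.6)²/54.6
   = 7.3286 + 0.0952 + 7.7143 + 2.2937 + 1.0029
Sum = 18.435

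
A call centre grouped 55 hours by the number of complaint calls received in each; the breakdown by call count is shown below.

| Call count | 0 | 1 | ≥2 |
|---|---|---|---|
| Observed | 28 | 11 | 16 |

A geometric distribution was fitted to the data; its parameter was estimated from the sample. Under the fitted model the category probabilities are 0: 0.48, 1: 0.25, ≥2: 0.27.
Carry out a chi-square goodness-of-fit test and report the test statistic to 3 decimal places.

Expected counts E_i = n·p_i: 55×0.48 = 26.4, 55×0.25 = 13.75, 55×0.27 = 14.85.
0: (28 − 26.4)²/26.4 = 2.56/26.4 = 0.0970
1: (11 − 13.75)²/13.75 = 7.5625/13.75 = 0.5500
≥2: (16 − 14.85)²/14.85 = 1.3225/14.85 = 0.0891
Sum = 0.736

0.736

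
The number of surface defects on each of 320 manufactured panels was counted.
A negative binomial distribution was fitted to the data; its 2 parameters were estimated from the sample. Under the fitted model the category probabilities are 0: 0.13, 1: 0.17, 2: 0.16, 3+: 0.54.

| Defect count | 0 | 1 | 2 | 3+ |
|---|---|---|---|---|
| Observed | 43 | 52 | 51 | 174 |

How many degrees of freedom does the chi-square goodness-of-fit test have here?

1

There are k = 4 categories and 2 parameters estimated from the data, so df = 4 − 1 − 2 = 1.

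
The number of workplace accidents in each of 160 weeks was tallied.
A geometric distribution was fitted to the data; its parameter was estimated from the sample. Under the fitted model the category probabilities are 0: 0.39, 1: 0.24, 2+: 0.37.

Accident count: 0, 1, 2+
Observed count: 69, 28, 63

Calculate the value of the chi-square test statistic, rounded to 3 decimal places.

Expected counts E_i = n·p_i: 160×0.39 = 62.4, 160×0.24 = 38.4, 160×0.37 = 59.2.
χ² = (69−62.4)²/62.4 + (28−38.4)²/38.4 + (63−59.2)²/59.2
   = 0.6981 + 2.8167 + 0.2439
Sum = 3.759

3.759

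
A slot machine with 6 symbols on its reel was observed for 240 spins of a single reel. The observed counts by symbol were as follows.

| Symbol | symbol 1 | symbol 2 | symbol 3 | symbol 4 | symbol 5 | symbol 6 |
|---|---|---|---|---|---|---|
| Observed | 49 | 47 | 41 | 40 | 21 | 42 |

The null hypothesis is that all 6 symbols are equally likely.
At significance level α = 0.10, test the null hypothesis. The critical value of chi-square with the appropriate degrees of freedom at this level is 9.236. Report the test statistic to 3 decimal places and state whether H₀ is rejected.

12.400; reject

Under H₀ each category has probability 1/6, so each expected count is 240/6 = 40.
symbol 1: (49 − 40)²/40 = 81/40 = 2.0250
symbol 2: (47 − 40)²/40 = 49/40 = 1.2250
symbol 3: (41 − 40)²/40 = 1/40 = 0.0250
symbol 4: (40 − 40)²/40 = 0/40 = 0.0000
symbol 5: (21 − 40)²/40 = 361/40 = 9.0250
symbol 6: (42 − 40)²/40 = 4/40 = 0.1000
Sum = 12.400
df = 5. Since 12.400 > 9.236, we reject H₀.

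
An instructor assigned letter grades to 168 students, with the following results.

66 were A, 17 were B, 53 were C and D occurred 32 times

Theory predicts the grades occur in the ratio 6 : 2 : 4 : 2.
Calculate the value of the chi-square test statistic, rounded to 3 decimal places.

Ratio total = 14. Expected counts: 168×6/14 = 72, 168×2/14 = 24, 168×4/14 = 48, 168×2/14 = 24.
χ² = (66−72)²/72 + (17−24)²/24 + (53−48)²/48 + (32−24)²/24
   = 0.5000 + 2.0417 + 0.5208 + 2.6667
Sum = 5.729

5.729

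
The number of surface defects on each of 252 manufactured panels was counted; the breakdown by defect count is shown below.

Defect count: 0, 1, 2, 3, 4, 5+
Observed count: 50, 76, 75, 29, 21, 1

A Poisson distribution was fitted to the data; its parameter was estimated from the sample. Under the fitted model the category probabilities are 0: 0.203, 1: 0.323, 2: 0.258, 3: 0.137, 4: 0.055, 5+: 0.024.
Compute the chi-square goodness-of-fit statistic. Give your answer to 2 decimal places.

10.69

Expected counts E_i = n·p_i: 252×0.203 = 51.156, 252×0.323 = 81.396, 252×0.258 = 65.016, 252×0.137 = 34.524, 252×0.055 = 13.86, 252×0.024 = 6.048.
cat         O        E   (O−E)²/E
0          50   51.156      0.026
1          76   81.396      0.358
2          75   65.016      1.533
3          29   34.524      0.884
4          21    13.86      3.678
5+          1    6.048      4.213
Sum = 10.69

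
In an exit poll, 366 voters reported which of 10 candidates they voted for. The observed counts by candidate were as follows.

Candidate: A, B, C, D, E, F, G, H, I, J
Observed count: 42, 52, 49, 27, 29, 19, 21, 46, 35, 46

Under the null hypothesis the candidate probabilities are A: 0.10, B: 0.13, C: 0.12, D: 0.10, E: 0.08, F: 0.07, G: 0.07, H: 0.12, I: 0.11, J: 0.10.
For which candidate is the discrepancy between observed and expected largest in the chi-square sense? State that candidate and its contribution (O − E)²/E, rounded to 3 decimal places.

Expected counts E_i = n·p_i: 366×0.10 = 36.6, 366×0.13 = 47.58, 366×0.12 = 43.92, 366×0.10 = 36.6, 366×0.08 = 29.28, 366×0.07 = 25.62, 366×0.07 = 25.62, 366×0.12 = 43.92, 366×0.11 = 40.26, 366×0.10 = 36.6.
A: (42 − 36.6)²/36.6 = 29.16/36.6 = 0.7967
B: (52 − 47.58)²/47.58 = 19.5364/47.58 = 0.4106
C: (49 − 43.92)²/43.92 = 25.8064/43.92 = 0.5876
D: (27 − 36.6)²/36.6 = 92.16/36.6 = 2.5180
E: (29 − 29.28)²/29.28 = 0.0784/29.28 = 0.0027
F: (19 − 25.62)²/25.62 = 43.8244/25.62 = 1.7106
G: (21 − 25.62)²/25.62 = 21.3444/25.62 = 0.8331
H: (46 − 43.92)²/43.92 = 4.3264/43.92 = 0.0985
I: (35 − 40.26)²/40.26 = 27.6676/40.26 = 0.6872
J: (46 − 36.6)²/36.6 = 88.36/36.6 = 2.4142
The largest term is for D: 2.518.

D, 2.518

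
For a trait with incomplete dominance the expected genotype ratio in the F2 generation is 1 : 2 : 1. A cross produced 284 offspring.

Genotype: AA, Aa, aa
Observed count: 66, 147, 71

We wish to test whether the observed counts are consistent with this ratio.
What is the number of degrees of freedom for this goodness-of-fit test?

2

There are k = 3 categories and no parameters were estimated from the data, so df = 3 − 1 = 2.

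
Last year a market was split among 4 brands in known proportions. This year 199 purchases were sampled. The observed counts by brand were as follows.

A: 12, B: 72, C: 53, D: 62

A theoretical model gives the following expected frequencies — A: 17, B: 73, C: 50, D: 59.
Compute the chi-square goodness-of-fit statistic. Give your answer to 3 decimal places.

1.817

A: (12 − 17)²/17 = 25/17 = 1.4706
B: (72 − 73)²/73 = 1/73 = 0.0137
C: (53 − 50)²/50 = 9/50 = 0.1800
D: (62 − 59)²/59 = 9/59 = 0.1525
Sum = 1.817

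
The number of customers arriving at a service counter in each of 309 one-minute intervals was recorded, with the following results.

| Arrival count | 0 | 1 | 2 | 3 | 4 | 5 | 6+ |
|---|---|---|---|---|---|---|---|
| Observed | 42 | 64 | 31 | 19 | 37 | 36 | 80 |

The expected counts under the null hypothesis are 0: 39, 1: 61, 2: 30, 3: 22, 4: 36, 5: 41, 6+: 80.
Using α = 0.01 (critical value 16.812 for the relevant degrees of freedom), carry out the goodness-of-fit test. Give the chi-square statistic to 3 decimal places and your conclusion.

1.458; do not reject

χ² = (42−39)²/39 + (64−61)²/61 + (31−30)²/30 + (19−22)²/22 + (37−36)²/36 + (36−41)²/41 + (80−80)²/80
   = 0.2308 + 0.1475 + 0.0333 + 0.4091 + 0.0278 + 0.6098 + 0.0000
Sum = 1.458
df = 6. Since 1.458 < 16.812, we do not reject H₀.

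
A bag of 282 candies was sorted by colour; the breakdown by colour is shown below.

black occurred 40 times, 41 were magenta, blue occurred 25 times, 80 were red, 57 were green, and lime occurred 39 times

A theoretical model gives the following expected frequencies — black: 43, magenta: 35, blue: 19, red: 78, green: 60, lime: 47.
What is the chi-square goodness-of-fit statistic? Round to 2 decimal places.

4.70

cat          O        E   (O−E)²/E
black       40       43      0.209
magenta     41       35      1.029
blue        25       19      1.895
red         80       78      0.051
green       57       60      0.150
lime        39       47      1.362
Sum = 4.70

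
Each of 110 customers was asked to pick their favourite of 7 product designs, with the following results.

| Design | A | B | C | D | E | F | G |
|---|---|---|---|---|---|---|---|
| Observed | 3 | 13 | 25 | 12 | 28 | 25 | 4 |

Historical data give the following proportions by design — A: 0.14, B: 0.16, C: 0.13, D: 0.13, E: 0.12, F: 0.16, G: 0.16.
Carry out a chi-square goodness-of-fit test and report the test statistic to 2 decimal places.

Expected counts E_i = n·p_i: 110×0.14 = 15.4, 110×0.16 = 17.6, 110×0.13 = 14.3, 110×0.13 = 14.3, 110×0.12 = 13.2, 110×0.16 = 17.6, 110×0.16 = 17.6.
cat         O        E   (O−E)²/E
A           3     15.4      9.984
B          13     17.6      1.202
C          25     14.3      8.006
D          12     14.3      0.370
E          28     13.2     16.594
F          25     17.6      3.111
G           4     17.6     10.509
Sum = 49.78

49.78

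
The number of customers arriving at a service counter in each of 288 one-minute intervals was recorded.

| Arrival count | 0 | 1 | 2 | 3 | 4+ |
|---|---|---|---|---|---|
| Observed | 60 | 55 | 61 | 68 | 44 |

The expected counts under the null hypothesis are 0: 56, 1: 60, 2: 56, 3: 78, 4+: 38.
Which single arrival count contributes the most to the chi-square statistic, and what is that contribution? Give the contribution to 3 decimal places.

χ² = (60−56)²/56 + (55−60)²/60 + (61−56)²/56 + (68−78)²/78 + (44−38)²/38
   = 0.2857 + 0.4167 + 0.4464 + 1.2821 + 0.9474
The largest term is for 3: 1.282.

3, 1.282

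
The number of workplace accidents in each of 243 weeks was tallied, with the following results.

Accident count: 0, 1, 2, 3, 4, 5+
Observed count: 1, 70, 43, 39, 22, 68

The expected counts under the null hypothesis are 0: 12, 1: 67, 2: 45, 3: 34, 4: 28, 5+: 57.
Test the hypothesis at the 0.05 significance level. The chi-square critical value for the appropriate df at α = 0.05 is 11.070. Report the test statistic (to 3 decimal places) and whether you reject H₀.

14.450; reject

χ² = (1−12)²/12 + (70−67)²/67 + (43−45)²/45 + (39−34)²/34 + (22−28)²/28 + (68−57)²/57
   = 10.0833 + 0.1343 + 0.0889 + 0.7353 + 1.2857 + 2.1228
Sum = 14.450
df = 5. Since 14.450 > 11.070, we reject H₀.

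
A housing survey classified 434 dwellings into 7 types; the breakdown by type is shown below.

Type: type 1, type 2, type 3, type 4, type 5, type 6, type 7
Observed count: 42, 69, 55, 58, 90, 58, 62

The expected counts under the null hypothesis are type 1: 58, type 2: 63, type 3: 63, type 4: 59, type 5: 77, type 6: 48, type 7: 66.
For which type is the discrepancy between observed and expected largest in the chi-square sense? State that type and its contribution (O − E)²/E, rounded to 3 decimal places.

type 1, 4.414

cat         O        E   (O−E)²/E
type 1     42       58     4.4138
type 2     69       63     0.5714
type 3     55       63     1.0159
type 4     58       59     0.0169
type 5     90       77     2.1948
type 6     58       48     2.0833
type 7     62       66     0.2424
The largest term is for type 1: 4.414.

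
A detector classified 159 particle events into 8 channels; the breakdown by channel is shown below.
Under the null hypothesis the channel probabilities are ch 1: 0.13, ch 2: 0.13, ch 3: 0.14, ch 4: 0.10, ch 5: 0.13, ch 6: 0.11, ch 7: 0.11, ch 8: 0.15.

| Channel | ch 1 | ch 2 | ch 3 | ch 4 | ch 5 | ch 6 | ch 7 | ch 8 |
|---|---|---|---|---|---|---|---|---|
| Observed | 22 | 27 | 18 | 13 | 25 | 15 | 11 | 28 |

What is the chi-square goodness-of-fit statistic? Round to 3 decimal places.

Expected counts E_i = n·p_i: 159×0.13 = 20.67, 159×0.13 = 20.67, 159×0.14 = 22.26, 159×0.10 = 15.9, 159×0.13 = 20.67, 159×0.11 = 17.49, 159×0.11 = 17.49, 159×0.15 = 23.85.
cat         O        E   (O−E)²/E
ch 1       22    20.67     0.0856
ch 2       27    20.67     1.9385
ch 3       18    22.26     0.8153
ch 4       13     15.9     0.5289
ch 5       25    20.67     0.9071
ch 6       15    17.49     0.3545
ch 7       11    17.49     2.4082
ch 8       28    23.85     0.7221
Sum = 7.760

7.760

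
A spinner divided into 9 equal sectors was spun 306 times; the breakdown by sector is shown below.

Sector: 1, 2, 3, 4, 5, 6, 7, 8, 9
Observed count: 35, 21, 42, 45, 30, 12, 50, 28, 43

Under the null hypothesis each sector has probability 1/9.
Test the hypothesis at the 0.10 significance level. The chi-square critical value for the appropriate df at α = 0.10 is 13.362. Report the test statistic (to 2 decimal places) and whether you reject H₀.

Expected count for each of the 9 categories: 306/9 = 34.
cat         O        E   (O−E)²/E
1          35       34      0.029
2          21       34      4.971
3          42       34      1.882
4          45       34      3.559
5          30       34      0.471
6          12       34     14.235
7          50       34      7.529
8          28       34      1.059
9          43       34      2.382
Sum = 36.12
df = 8. Since 36.12 > 13.362, we reject H₀.

36.12; reject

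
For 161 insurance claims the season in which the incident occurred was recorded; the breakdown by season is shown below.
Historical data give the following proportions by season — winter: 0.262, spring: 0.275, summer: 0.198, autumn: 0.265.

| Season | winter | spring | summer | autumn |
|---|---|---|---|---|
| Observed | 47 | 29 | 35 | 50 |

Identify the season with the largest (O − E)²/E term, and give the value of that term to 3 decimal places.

spring, 5.270

Expected counts E_i = n·p_i: 161×0.262 = 42.182, 161×0.275 = 44.275, 161×0.198 = 31.878, 161×0.265 = 42.665.
cat         O        E   (O−E)²/E
winter     47   42.182     0.5503
spring     29   44.275     5.2699
summer     35   31.878     0.3058
autumn     50   42.665     1.2610
The largest term is for spring: 5.270.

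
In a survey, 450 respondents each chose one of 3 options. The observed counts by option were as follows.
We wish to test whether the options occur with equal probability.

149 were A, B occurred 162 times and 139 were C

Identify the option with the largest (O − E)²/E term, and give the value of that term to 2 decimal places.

Under H₀ each category has probability 1/3, so each expected count is 450/3 = 150.
cat         O        E   (O−E)²/E
A         149      150      0.007
B         162      150      0.960
C         139      150      0.807
The largest term is for B: 0.96.

B, 0.96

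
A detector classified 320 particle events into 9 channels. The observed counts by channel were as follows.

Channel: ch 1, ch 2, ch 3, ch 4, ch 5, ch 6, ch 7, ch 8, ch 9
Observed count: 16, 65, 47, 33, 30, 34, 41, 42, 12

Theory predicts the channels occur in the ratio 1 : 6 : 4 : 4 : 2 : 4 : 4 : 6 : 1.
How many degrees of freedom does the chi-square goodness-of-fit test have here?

8

There are k = 9 categories and no parameters were estimated from the data, so df = 9 − 1 = 8.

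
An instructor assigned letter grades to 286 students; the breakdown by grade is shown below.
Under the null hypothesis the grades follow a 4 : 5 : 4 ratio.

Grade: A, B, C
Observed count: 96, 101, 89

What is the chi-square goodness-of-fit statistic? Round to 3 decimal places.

Ratio total = 13. Expected counts: 286×4/13 = 88, 286×5/13 = 110, 286×4/13 = 88.
χ² = (96−88)²/88 + (101−110)²/110 + (89−88)²/88
   = 0.7273 + 0.7364 + 0.0114
Sum = 1.475

1.475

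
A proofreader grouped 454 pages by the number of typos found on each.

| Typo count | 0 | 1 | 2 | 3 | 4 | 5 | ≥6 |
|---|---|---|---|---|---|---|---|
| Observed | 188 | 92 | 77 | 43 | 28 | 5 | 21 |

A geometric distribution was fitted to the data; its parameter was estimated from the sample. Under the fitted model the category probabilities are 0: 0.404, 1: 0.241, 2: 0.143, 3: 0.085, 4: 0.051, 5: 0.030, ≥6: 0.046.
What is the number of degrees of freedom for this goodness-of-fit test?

There are k = 7 categories and 1 parameter estimated from the data, so df = 7 − 1 − 1 = 5.

5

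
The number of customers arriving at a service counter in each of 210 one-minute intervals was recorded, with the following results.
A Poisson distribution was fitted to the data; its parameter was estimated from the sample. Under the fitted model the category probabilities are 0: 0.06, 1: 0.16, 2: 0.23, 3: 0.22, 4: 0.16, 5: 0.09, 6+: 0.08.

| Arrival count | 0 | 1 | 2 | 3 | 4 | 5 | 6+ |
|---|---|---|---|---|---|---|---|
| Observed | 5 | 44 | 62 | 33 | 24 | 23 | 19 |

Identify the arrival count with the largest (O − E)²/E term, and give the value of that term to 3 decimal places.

0, 4.584

Expected counts E_i = n·p_i: 210×0.06 = 12.6, 210×0.16 = 33.6, 210×0.23 = 48.3, 210×0.22 = 46.2, 210×0.16 = 33.6, 210×0.09 = 18.9, 210×0.08 = 16.8.
cat         O        E   (O−E)²/E
0           5     12.6     4.5841
1          44     33.6     3.2190
2          62     48.3     3.8859
3          33     46.2     3.7714
4          24     33.6     2.7429
5          23     18.9     0.8894
6+         19     16.8     0.2881
The largest term is for 0: 4.584.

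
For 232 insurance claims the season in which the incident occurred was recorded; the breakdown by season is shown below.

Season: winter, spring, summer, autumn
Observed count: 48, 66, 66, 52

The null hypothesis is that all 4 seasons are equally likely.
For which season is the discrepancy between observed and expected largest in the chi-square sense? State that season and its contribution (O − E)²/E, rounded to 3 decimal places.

winter, 1.724

Expected count for each of the 4 categories: 232/4 = 58.
cat         O        E   (O−E)²/E
winter     48       58     1.7241
spring     66       58     1.1034
summer     66       58     1.1034
autumn     52       58     0.6207
The largest term is for winter: 1.724.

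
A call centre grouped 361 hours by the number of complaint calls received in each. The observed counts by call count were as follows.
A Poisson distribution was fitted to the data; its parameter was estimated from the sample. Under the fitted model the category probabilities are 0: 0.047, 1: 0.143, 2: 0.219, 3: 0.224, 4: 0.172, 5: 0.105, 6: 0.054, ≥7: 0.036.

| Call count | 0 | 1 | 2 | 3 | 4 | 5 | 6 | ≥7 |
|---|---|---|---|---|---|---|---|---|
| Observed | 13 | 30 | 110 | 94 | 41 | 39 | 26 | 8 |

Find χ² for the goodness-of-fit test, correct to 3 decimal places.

Expected counts E_i = n·p_i: 361×0.047 = 16.967, 361×0.143 = 51.623, 361×0.219 = 79.059, 361×0.224 = 80.864, 361×0.172 = 62.092, 361×0.105 = 37.905, 361×0.054 = 19.494, 361×0.036 = 12.996.
cat         O        E   (O−E)²/E
0          13   16.967     0.9275
1          30   51.623     9.0571
2         110   79.059    12.1093
3          94   80.864     2.1339
4          41   62.092     7.1647
5          39   37.905     0.0316
6          26   19.494     2.1713
≥7          8   12.996     1.9206
Sum = 35.516

35.516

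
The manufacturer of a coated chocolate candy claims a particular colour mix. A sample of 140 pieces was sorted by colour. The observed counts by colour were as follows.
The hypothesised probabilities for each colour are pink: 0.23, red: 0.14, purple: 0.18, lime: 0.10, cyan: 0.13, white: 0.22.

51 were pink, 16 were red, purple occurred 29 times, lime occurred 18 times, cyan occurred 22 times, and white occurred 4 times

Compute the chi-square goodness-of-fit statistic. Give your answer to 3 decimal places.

37.466

Expected counts E_i = n·p_i: 140×0.23 = 32.2, 140×0.14 = 19.6, 140×0.18 = 25.2, 140×0.10 = 14, 140×0.13 = 18.2, 140×0.22 = 30.8.
pink: (51 − 32.2)²/32.2 = 353.44/32.2 = 10.9764
red: (16 − 19.6)²/19.6 = 12.96/19.6 = 0.6612
purple: (29 − 25.2)²/25.2 = 14.44/25.2 = 0.5730
lime: (18 − 14)²/14 = 16/14 = 1.1429
cyan: (22 − 18.2)²/18.2 = 14.44/18.2 = 0.7934
white: (4 − 30.8)²/30.8 = 718.24/30.8 = 23.3195
Sum = 37.466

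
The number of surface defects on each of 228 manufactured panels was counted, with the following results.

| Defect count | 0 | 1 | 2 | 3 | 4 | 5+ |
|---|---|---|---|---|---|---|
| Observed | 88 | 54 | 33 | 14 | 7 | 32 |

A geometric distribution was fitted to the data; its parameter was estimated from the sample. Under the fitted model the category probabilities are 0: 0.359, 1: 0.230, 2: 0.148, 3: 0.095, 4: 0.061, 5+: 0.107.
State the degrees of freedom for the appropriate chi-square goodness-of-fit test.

There are k = 6 categories and 1 parameter estimated from the data, so df = 6 − 1 − 1 = 4.

4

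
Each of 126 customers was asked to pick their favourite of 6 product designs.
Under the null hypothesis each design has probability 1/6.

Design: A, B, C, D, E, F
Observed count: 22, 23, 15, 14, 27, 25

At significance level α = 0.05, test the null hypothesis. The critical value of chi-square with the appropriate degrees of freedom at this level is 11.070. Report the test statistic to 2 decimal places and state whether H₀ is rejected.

Under H₀ each category has probability 1/6, so each expected count is 126/6 = 21.
χ² = (22−21)²/21 + (23−21)²/21 + (15−21)²/21 + (14−21)²/21 + (27−21)²/21 + (25−21)²/21
   = 0.048 + 0.190 + 1.714 + 2.333 + 1.714 + 0.762
Sum = 6.76
df = 5. Since 6.76 < 11.070, we do not reject H₀.

6.76; do not reject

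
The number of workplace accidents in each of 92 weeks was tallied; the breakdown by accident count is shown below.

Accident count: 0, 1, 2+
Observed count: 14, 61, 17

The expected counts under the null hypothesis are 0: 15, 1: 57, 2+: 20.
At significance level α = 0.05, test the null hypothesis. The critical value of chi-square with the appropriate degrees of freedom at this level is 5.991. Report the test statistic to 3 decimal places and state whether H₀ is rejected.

0.797; do not reject

0: (14 − 15)²/15 = 1/15 = 0.0667
1: (61 − 57)²/57 = 16/57 = 0.2807
2+: (17 − 20)²/20 = 9/20 = 0.4500
Sum = 0.797
df = 2. Since 0.797 < 5.991, we do not reject H₀.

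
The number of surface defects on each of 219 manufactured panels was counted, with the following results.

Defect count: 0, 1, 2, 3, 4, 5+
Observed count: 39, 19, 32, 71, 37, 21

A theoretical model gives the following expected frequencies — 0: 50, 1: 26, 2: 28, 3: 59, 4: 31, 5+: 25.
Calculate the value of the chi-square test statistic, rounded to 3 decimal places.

χ² = (39−50)²/50 + (19−26)²/26 + (32−28)²/28 + (71−59)²/59 + (37−31)²/31 + (21−25)²/25
   = 2.4200 + 1.8846 + 0.5714 + 2.4407 + 1.1613 + 0.6400
Sum = 9.118

9.118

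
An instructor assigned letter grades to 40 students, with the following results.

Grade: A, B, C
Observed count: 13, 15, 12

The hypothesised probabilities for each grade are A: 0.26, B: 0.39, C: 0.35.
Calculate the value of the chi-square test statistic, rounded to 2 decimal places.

0.96

Expected counts E_i = n·p_i: 40×0.26 = 10.4, 40×0.39 = 15.6, 40×0.35 = 14.
cat         O        E   (O−E)²/E
A          13     10.4      0.650
B          15     15.6      0.023
C          12       14      0.286
Sum = 0.96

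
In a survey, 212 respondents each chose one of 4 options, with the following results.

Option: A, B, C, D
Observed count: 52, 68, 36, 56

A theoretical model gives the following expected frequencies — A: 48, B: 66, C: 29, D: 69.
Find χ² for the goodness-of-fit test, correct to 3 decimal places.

χ² = (52−48)²/48 + (68−66)²/66 + (36−29)²/29 + (56−69)²/69
   = 0.3333 + 0.0606 + 1.6897 + 2.4493
Sum = 4.533

4.533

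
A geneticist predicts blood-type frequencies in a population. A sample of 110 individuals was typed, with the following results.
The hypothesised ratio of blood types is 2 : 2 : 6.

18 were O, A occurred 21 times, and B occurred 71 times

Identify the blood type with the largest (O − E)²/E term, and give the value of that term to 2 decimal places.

Ratio total = 10. Expected counts: 110×2/10 = 22, 110×2/10 = 22, 110×6/10 = 66.
χ² = (18−22)²/22 + (21−22)²/22 + (71−66)²/66
   = 0.727 + 0.045 + 0.379
The largest term is for O: 0.73.

O, 0.73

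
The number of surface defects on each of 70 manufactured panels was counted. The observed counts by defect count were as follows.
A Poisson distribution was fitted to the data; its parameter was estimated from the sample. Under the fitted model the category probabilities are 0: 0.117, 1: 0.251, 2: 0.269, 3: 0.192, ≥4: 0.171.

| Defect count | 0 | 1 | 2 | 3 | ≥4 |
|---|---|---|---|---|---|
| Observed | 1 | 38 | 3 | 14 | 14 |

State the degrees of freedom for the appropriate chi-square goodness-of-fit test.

3

There are k = 5 categories and 1 parameter estimated from the data, so df = 5 − 1 − 1 = 3.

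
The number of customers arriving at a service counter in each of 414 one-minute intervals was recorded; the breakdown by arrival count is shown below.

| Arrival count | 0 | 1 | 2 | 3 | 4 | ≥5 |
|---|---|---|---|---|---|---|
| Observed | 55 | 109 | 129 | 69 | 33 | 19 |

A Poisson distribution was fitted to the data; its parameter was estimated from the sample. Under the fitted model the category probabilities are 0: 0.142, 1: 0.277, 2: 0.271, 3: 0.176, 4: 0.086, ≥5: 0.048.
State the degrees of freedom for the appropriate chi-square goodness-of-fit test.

4

There are k = 6 categories and 1 parameter estimated from the data, so df = 6 − 1 − 1 = 4.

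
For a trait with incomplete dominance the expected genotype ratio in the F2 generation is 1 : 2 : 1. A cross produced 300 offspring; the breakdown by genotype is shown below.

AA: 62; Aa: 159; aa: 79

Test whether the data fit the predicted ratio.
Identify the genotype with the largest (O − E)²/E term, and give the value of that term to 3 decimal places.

Ratio total = 4. Expected counts: 300×1/4 = 75, 300×2/4 = 150, 300×1/4 = 75.
cat         O        E   (O−E)²/E
AA         62       75     2.2533
Aa        159      150     0.5400
aa         79       75     0.2133
The largest term is for AA: 2.253.

AA, 2.253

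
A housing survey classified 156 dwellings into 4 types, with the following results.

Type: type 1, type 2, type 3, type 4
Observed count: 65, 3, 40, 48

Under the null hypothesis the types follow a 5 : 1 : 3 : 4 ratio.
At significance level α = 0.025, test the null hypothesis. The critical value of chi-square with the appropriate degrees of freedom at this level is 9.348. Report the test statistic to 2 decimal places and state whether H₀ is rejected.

Ratio total = 13. Expected counts: 156×5/13 = 60, 156×1/13 = 12, 156×3/13 = 36, 156×4/13 = 48.
type 1: (65 − 60)²/60 = 25/60 = 0.417
type 2: (3 − 12)²/12 = 81/12 = 6.750
type 3: (40 − 36)²/36 = 16/36 = 0.444
type 4: (48 − 48)²/48 = 0/48 = 0.000
Sum = 7.61
df = 3. Since 7.61 < 9.348, we do not reject H₀.

7.61; do not reject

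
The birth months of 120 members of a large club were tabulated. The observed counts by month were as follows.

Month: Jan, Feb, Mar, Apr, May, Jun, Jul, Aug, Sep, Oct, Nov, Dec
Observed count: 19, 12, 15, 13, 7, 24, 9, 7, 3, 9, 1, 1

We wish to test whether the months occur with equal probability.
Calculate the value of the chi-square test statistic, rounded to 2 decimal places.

Under H₀ each category has probability 1/12, so each expected count is 120/12 = 10.
Jan: (19 − 10)²/10 = 81/10 = 8.100
Feb: (12 − 10)²/10 = 4/10 = 0.400
Mar: (15 − 10)²/10 = 25/10 = 2.500
Apr: (13 − 10)²/10 = 9/10 = 0.900
May: (7 − 10)²/10 = 9/10 = 0.900
Jun: (24 − 10)²/10 = 196/10 = 19.600
Jul: (9 − 10)²/10 = 1/10 = 0.100
Aug: (7 − 10)²/10 = 9/10 = 0.900
Sep: (3 − 10)²/10 = 49/10 = 4.900
Oct: (9 − 10)²/10 = 1/10 = 0.100
Nov: (1 − 10)²/10 = 81/10 = 8.100
Dec: (1 − 10)²/10 = 81/10 = 8.100
Sum = 54.60

54.60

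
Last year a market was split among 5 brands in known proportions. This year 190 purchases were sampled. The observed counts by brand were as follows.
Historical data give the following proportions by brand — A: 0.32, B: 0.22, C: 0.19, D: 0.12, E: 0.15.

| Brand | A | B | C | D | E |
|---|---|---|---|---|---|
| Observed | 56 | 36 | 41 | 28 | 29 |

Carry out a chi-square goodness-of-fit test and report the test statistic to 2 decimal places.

3.04

Expected counts E_i = n·p_i: 190×0.32 = 60.8, 190×0.22 = 41.8, 190×0.19 = 36.1, 190×0.12 = 22.8, 190×0.15 = 28.5.
cat         O        E   (O−E)²/E
A          56     60.8      0.379
B          36     41.8      0.805
C          41     36.1      0.665
D          28     22.8      1.186
E          29     28.5      0.009
Sum = 3.04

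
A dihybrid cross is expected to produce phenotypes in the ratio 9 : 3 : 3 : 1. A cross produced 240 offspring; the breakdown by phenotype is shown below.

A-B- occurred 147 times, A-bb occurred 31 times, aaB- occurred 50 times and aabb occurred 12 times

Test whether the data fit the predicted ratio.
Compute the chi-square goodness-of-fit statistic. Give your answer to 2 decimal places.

Ratio total = 16. Expected counts: 240×9/16 = 135, 240×3/16 = 45, 240×3/16 = 45, 240×1/16 = 15.
A-B-: (147 − 135)²/135 = 144/135 = 1.067
A-bb: (31 − 45)²/45 = 196/45 = 4.356
aaB-: (50 − 45)²/45 = 25/45 = 0.556
aabb: (12 − 15)²/15 = 9/15 = 0.600
Sum = 6.58

6.58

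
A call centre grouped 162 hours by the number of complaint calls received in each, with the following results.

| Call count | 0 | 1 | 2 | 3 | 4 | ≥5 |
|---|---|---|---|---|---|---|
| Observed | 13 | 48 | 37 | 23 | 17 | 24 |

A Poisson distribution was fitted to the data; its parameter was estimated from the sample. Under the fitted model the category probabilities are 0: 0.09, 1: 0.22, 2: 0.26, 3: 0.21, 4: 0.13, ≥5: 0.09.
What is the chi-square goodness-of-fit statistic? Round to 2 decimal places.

15.52

Expected counts E_i = n·p_i: 162×0.09 = 14.58, 162×0.22 = 35.64, 162×0.26 = 42.12, 162×0.21 = 34.02, 162×0.13 = 21.06, 162×0.09 = 14.58.
0: (13 − 14.58)²/14.58 = 2.4964/14.58 = 0.171
1: (48 − 35.64)²/35.64 = 152.7696/35.64 = 4.286
2: (37 − 42.12)²/42.12 = 26.2144/42.12 = 0.622
3: (23 − 34.02)²/34.02 = 121.4404/34.02 = 3.570
4: (17 − 21.06)²/21.06 = 16.4836/21.06 = 0.783
≥5: (24 − 14.58)²/14.58 = 88.7364/14.58 = 6.086
Sum = 15.52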